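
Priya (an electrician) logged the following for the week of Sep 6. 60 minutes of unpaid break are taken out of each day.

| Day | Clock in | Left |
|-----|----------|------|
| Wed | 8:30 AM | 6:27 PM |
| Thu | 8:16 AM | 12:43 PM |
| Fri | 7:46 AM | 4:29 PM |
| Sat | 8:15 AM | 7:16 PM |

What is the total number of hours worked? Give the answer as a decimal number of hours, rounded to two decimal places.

30.13 hours

Wed: 8:30 AM–6:27 PM = 9 h 57 min; less 60 min break → 8 h 57 min
Thu: 8:16 AM–12:43 PM = 4 h 27 min; less 60 min break → 3 h 27 min
Fri: 7:46 AM–4:29 PM = 8 h 43 min; less 60 min break → 7 h 43 min
Sat: 8:15 AM–7:16 PM = 11 h 1 min; less 60 min break → 10 h 1 min
Total: 8 h 57 min + 3 h 27 min + 7 h 43 min + 10 h 1 min = 30 h 8 min.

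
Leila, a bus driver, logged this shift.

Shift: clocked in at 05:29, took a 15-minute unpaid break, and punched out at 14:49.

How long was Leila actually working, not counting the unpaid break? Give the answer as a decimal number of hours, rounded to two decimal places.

Shift: 05:29–14:49 = 9 h 20 min; less 15 min break → 9 h 5 min

9.08 hours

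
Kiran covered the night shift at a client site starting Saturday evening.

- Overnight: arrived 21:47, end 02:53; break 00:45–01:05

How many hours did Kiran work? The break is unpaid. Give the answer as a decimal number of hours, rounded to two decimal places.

4.77 hours

Overnight: 21:47 → midnight = 2 h 13 min; midnight → 02:53 = 2 h 53 min; span 5 h 6 min; less 20 min break → 4 h 46 min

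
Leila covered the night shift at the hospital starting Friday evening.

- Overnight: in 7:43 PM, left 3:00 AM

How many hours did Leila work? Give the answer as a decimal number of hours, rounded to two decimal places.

7.28 hours

Overnight: 7:43 PM → midnight = 4 h 17 min; midnight → 3:00 AM = 3 h 0 min; span 7 h 17 min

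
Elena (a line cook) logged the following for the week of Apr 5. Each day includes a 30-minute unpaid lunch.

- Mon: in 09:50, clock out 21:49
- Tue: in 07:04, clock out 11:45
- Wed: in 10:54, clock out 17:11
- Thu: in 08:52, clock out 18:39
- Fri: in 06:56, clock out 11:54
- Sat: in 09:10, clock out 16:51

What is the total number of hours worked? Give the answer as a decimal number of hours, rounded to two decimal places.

42.38 hours

Mon: 09:50–21:49 = 11 h 59 min; less 30 min break → 11 h 29 min
Tue: 07:04–11:45 = 4 h 41 min; less 30 min break → 4 h 11 min
Wed: 10:54–17:11 = 6 h 17 min; less 30 min break → 5 h 47 min
Thu: 08:52–18:39 = 9 h 47 min; less 30 min break → 9 h 17 min
Fri: 06:56–11:54 = 4 h 58 min; less 30 min break → 4 h 28 min
Sat: 09:10–16:51 = 7 h 41 min; less 30 min break → 7 h 11 min
Total: 11 h 29 min + 4 h 11 min + 5 h 47 min + 9 h 17 min + 4 h 28 min + 7 h 11 min = 42 h 23 min.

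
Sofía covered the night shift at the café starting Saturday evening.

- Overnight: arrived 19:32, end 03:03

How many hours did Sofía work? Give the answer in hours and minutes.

7 h 31 min

Overnight: 19:32 → midnight = 4 h 28 min; midnight → 03:03 = 3 h 3 min; span 7 h 31 min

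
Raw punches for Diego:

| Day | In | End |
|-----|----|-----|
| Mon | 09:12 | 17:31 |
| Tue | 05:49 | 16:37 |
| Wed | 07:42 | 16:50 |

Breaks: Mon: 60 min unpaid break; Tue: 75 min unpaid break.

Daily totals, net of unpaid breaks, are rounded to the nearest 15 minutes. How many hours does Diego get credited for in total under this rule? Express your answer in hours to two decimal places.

Mon: 09:12–17:31 = 8 h 19 min − 60 min = 7 h 19 min → rounds to 7 h 15 min
Tue: 05:49–16:37 = 10 h 48 min − 75 min = 9 h 33 min → rounds to 9 h 30 min
Wed: 07:42–16:50 = 9 h 8 min → rounds to 9 h 15 min
Total credited: 26 h 0 min.

26.00 hours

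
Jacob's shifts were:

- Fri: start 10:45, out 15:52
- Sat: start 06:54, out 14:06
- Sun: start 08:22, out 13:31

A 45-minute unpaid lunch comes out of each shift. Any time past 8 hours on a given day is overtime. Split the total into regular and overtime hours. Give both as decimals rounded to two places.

Regular 15.22 hours, overtime 0.00 hours

Fri: 10:45–15:52 = 5 h 7 min; less 45 min break → 4 h 22 min
Sat: 06:54–14:06 = 7 h 12 min; less 45 min break → 6 h 27 min
Sun: 08:22–13:31 = 5 h 9 min; less 45 min break → 4 h 24 min
Fri reg 4 h 22 min / OT 0 h 0 min; Sat reg 6 h 27 min / OT 0 h 0 min; Sun reg 4 h 24 min / OT 0 h 0 min.
Totals: regular 15 h 13 min, overtime 0 h 0 min.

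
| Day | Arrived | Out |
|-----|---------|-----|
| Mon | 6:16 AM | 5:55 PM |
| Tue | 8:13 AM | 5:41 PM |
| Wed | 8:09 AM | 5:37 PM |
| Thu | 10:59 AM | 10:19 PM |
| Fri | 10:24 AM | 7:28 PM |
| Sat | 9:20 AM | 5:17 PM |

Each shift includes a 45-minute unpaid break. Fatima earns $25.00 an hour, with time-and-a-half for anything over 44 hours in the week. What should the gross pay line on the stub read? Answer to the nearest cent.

Mon: 6:16 AM–5:55 PM = 11 h 39 min; less 45 min break → 10 h 54 min
Tue: 8:13 AM–5:41 PM = 9 h 28 min; less 45 min break → 8 h 43 min
Wed: 8:09 AM–5:37 PM = 9 h 28 min; less 45 min break → 8 h 43 min
Thu: 10:59 AM–10:19 PM = 11 h 20 min; less 45 min break → 10 h 35 min
Fri: 10:24 AM–7:28 PM = 9 h 4 min; less 45 min break → 8 h 19 min
Sat: 9:20 AM–5:17 PM = 7 h 57 min; less 45 min break → 7 h 12 min
Total worked: 54 h 26 min = 3266 min.
Regular 44 h 0 min = 2640 min at $25.00/h; overtime 10 h 26 min = 626 min at $37.50/h.
Pay = (2640 × $25.00 + 626 × $37.50) ÷ 60 = $1491.25.

$1491.25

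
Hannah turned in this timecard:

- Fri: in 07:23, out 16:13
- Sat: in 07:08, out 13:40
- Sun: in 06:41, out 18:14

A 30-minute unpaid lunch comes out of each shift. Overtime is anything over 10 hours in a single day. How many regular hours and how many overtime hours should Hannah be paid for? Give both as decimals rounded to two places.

Fri: 07:23–16:13 = 8 h 50 min; less 30 min break → 8 h 20 min
Sat: 07:08–13:40 = 6 h 32 min; less 30 min break → 6 h 2 min
Sun: 06:41–18:14 = 11 h 33 min; less 30 min break → 11 h 3 min
Fri reg 8 h 20 min / OT 0 h 0 min; Sat reg 6 h 2 min / OT 0 h 0 min; Sun reg 10 h 0 min / OT 1 h 3 min.
Totals: regular 24 h 22 min, overtime 1 h 3 min.

Regular 24.37 hours, overtime 1.05 hours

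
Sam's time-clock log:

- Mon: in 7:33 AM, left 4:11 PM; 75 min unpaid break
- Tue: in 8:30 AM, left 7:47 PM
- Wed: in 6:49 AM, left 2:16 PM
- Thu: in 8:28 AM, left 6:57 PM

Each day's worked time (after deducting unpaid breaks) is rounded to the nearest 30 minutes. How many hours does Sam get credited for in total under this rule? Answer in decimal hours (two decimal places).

37.00 hours

Mon: 7:33 AM–4:11 PM = 8 h 38 min − 75 min = 7 h 23 min → rounds to 7 h 30 min
Tue: 8:30 AM–7:47 PM = 11 h 17 min → rounds to 11 h 30 min
Wed: 6:49 AM–2:16 PM = 7 h 27 min → rounds to 7 h 30 min
Thu: 8:28 AM–6:57 PM = 10 h 29 min → rounds to 10 h 30 min
Total credited: 37 h 0 min.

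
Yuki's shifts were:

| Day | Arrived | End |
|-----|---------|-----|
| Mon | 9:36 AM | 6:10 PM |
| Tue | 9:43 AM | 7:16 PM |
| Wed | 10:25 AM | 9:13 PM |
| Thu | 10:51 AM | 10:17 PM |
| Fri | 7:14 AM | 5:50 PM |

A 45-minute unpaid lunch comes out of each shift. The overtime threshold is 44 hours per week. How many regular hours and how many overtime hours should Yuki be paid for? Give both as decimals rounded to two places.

Mon: 9:36 AM–6:10 PM = 8 h 34 min; less 45 min break → 7 h 49 min
Tue: 9:43 AM–7:16 PM = 9 h 33 min; less 45 min break → 8 h 48 min
Wed: 10:25 AM–9:13 PM = 10 h 48 min; less 45 min break → 10 h 3 min
Thu: 10:51 AM–10:17 PM = 11 h 26 min; less 45 min break → 10 h 41 min
Fri: 7:14 AM–5:50 PM = 10 h 36 min; less 45 min break → 9 h 51 min
Total worked: 47 h 12 min = 47.20 h.
Threshold 44 h → overtime 3 h 12 min, regular 44 h 0 min.

Regular 44.00 hours, overtime 3.20 hours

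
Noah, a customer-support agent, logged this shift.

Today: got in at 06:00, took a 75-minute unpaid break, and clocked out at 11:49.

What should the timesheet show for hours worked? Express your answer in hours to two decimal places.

Today: 06:00–11:49 = 5 h 49 min; less 75 min break → 4 h 34 min

4.57 hours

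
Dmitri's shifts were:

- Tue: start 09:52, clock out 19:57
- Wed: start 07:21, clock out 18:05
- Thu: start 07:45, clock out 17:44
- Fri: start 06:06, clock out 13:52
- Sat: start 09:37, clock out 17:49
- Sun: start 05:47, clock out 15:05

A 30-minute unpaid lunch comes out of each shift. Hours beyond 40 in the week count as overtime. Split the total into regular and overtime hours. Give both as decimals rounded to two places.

Regular 40.00 hours, overtime 13.07 hours

Tue: 09:52–19:57 = 10 h 5 min; less 30 min break → 9 h 35 min
Wed: 07:21–18:05 = 10 h 44 min; less 30 min break → 10 h 14 min
Thu: 07:45–17:44 = 9 h 59 min; less 30 min break → 9 h 29 min
Fri: 06:06–13:52 = 7 h 46 min; less 30 min break → 7 h 16 min
Sat: 09:37–17:49 = 8 h 12 min; less 30 min break → 7 h 42 min
Sun: 05:47–15:05 = 9 h 18 min; less 30 min break → 8 h 48 min
Total worked: 53 h 4 min = 53.07 h.
Threshold 40 h → overtime 13 h 4 min, regular 40 h 0 min.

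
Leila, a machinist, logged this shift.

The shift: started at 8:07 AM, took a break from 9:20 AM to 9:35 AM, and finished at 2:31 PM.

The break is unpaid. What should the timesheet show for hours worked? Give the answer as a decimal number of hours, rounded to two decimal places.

6.15 hours

The shift: 8:07 AM–2:31 PM = 6 h 24 min; less 15 min break → 6 h 9 min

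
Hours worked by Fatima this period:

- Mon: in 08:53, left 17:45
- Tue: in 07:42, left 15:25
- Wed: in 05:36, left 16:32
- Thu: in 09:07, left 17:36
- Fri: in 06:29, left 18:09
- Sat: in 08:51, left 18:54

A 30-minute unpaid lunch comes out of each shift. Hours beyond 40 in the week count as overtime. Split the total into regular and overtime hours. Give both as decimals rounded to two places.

Mon: 08:53–17:45 = 8 h 52 min; less 30 min break → 8 h 22 min
Tue: 07:42–15:25 = 7 h 43 min; less 30 min break → 7 h 13 min
Wed: 05:36–16:32 = 10 h 56 min; less 30 min break → 10 h 26 min
Thu: 09:07–17:36 = 8 h 29 min; less 30 min break → 7 h 59 min
Fri: 06:29–18:09 = 11 h 40 min; less 30 min break → 11 h 10 min
Sat: 08:51–18:54 = 10 h 3 min; less 30 min break → 9 h 33 min
Total worked: 54 h 43 min = 54.72 h.
Threshold 40 h → overtime 14 h 43 min, regular 40 h 0 min.

Regular 40.00 hours, overtime 14.72 hours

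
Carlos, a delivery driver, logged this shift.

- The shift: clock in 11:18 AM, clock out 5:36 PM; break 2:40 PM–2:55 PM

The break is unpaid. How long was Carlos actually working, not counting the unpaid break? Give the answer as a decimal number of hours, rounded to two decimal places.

6.05 hours

The shift: 11:18 AM–5:36 PM = 6 h 18 min; less 15 min break → 6 h 3 min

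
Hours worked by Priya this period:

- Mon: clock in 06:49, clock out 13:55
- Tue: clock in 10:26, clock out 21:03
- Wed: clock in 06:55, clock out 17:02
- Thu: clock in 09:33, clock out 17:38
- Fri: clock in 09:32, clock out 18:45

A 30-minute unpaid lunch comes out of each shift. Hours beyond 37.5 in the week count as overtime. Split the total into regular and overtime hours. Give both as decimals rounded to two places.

Regular 37.50 hours, overtime 5.13 hours

Mon: 06:49–13:55 = 7 h 6 min; less 30 min break → 6 h 36 min
Tue: 10:26–21:03 = 10 h 37 min; less 30 min break → 10 h 7 min
Wed: 06:55–17:02 = 10 h 7 min; less 30 min break → 9 h 37 min
Thu: 09:33–17:38 = 8 h 5 min; less 30 min break → 7 h 35 min
Fri: 09:32–18:45 = 9 h 13 min; less 30 min break → 8 h 43 min
Total worked: 42 h 38 min = 42.63 h.
Threshold 37.5 h → overtime 5 h 8 min, regular 37 h 30 min.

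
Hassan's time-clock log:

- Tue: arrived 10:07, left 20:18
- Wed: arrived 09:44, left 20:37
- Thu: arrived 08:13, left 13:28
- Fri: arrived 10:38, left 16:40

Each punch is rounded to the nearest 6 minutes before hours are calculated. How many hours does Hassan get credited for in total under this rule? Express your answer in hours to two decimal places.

32.50 hours

Tue: in 10:07→10:06, out 20:18→20:18; 10 h 12 min
Wed: in 09:44→09:42, out 20:37→20:36; 10 h 54 min
Thu: in 08:13→08:12, out 13:28→13:30; 5 h 18 min
Fri: in 10:38→10:36, out 16:40→16:42; 6 h 6 min
Total credited: 32 h 30 min.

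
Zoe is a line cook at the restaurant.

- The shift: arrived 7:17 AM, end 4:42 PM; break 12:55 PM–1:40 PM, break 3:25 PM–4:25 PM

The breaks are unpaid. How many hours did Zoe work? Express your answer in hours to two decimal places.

The shift: 7:17 AM–4:42 PM = 9 h 25 min; less 105 min break → 7 h 40 min

7.67 hours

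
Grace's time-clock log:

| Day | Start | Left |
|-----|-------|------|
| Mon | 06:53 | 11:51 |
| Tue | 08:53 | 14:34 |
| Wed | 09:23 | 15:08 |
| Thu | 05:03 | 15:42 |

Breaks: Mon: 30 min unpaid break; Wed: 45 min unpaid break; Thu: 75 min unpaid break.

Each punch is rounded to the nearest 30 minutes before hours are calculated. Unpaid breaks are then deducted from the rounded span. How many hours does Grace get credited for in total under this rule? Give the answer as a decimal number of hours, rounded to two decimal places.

Mon: in 06:53→07:00, out 11:51→12:00; 5 h 0 min − 30 min = 4 h 30 min
Tue: in 08:53→09:00, out 14:34→14:30; 5 h 30 min
Wed: in 09:23→09:30, out 15:08→15:00; 5 h 30 min − 45 min = 4 h 45 min
Thu: in 05:03→05:00, out 15:42→15:30; 10 h 30 min − 75 min = 9 h 15 min
Total credited: 24 h 0 min.

24.00 hours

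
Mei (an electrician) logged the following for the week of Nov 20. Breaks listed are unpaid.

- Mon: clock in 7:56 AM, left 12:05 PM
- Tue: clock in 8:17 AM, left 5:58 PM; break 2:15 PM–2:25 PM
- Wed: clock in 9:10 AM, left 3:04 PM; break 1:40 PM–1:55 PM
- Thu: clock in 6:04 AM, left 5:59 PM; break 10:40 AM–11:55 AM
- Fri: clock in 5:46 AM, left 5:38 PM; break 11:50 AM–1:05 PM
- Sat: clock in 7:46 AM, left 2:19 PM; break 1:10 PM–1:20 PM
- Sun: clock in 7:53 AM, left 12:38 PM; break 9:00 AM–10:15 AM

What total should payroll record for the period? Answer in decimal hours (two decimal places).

50.48 hours

Mon: 7:56 AM–12:05 PM = 4 h 9 min
Tue: 8:17 AM–5:58 PM = 9 h 41 min; less 10 min break → 9 h 31 min
Wed: 9:10 AM–3:04 PM = 5 h 54 min; less 15 min break → 5 h 39 min
Thu: 6:04 AM–5:59 PM = 11 h 55 min; less 75 min break → 10 h 40 min
Fri: 5:46 AM–5:38 PM = 11 h 52 min; less 75 min break → 10 h 37 min
Sat: 7:46 AM–2:19 PM = 6 h 33 min; less 10 min break → 6 h 23 min
Sun: 7:53 AM–12:38 PM = 4 h 45 min; less 75 min break → 3 h 30 min
Total: 4 h 9 min + 9 h 31 min + 5 h 39 min + 10 h 40 min + 10 h 37 min + 6 h 23 min + 3 h 30 min = 50 h 29 min.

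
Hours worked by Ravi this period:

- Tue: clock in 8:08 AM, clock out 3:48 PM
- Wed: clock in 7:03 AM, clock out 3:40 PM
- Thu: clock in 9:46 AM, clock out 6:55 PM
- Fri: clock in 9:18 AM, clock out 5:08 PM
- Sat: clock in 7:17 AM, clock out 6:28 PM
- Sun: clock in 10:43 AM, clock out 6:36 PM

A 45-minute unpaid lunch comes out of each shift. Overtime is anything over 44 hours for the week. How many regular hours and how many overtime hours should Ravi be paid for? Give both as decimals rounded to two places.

Tue: 8:08 AM–3:48 PM = 7 h 40 min; less 45 min break → 6 h 55 min
Wed: 7:03 AM–3:40 PM = 8 h 37 min; less 45 min break → 7 h 52 min
Thu: 9:46 AM–6:55 PM = 9 h 9 min; less 45 min break → 8 h 24 min
Fri: 9:18 AM–5:08 PM = 7 h 50 min; less 45 min break → 7 h 5 min
Sat: 7:17 AM–6:28 PM = 11 h 11 min; less 45 min break → 10 h 26 min
Sun: 10:43 AM–6:36 PM = 7 h 53 min; less 45 min break → 7 h 8 min
Total worked: 47 h 50 min = 47.83 h.
Threshold 44 h → overtime 3 h 50 min, regular 44 h 0 min.

Regular 44.00 hours, overtime 3.83 hours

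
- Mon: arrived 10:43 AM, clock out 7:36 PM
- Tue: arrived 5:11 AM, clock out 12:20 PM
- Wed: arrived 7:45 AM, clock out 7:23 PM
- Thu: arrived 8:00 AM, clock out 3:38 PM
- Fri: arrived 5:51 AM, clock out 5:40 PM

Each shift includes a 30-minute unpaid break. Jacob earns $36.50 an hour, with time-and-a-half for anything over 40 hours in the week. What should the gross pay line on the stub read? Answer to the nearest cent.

$1712.76

Mon: 10:43 AM–7:36 PM = 8 h 53 min; less 30 min break → 8 h 23 min
Tue: 5:11 AM–12:20 PM = 7 h 9 min; less 30 min break → 6 h 39 min
Wed: 7:45 AM–7:23 PM = 11 h 38 min; less 30 min break → 11 h 8 min
Thu: 8:00 AM–3:38 PM = 7 h 38 min; less 30 min break → 7 h 8 min
Fri: 5:51 AM–5:40 PM = 11 h 49 min; less 30 min break → 11 h 19 min
Total worked: 44 h 37 min = 2677 min.
Regular 40 h 0 min = 2400 min at $36.50/h; overtime 4 h 37 min = 277 min at $54.75/h.
Pay = (2400 × $36.50 + 277 × $54.75) ÷ 60 = $1712.76.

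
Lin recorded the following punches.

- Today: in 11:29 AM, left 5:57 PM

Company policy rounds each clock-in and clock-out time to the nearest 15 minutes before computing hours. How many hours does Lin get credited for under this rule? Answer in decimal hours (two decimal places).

6.50 hours

Today: in 11:29 AM→11:30 AM, out 5:57 PM→6:00 PM; 6 h 30 min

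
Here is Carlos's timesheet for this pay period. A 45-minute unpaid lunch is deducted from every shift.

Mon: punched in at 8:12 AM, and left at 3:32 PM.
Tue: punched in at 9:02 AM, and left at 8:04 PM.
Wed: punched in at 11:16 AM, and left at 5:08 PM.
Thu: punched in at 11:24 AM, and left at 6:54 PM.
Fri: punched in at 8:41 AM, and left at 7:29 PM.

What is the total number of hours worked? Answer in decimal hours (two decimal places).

38.78 hours

Mon: 8:12 AM–3:32 PM = 7 h 20 min; less 45 min break → 6 h 35 min
Tue: 9:02 AM–8:04 PM = 11 h 2 min; less 45 min break → 10 h 17 min
Wed: 11:16 AM–5:08 PM = 5 h 52 min; less 45 min break → 5 h 7 min
Thu: 11:24 AM–6:54 PM = 7 h 30 min; less 45 min break → 6 h 45 min
Fri: 8:41 AM–7:29 PM = 10 h 48 min; less 45 min break → 10 h 3 min
Total: 6 h 35 min + 10 h 17 min + 5 h 7 min + 6 h 45 min + 10 h 3 min = 38 h 47 min.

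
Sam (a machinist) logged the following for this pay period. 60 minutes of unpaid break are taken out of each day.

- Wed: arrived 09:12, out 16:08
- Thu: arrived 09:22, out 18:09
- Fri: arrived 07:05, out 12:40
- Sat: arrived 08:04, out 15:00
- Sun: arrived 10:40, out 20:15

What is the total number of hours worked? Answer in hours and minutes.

Wed: 09:12–16:08 = 6 h 56 min; less 60 min break → 5 h 56 min
Thu: 09:22–18:09 = 8 h 47 min; less 60 min break → 7 h 47 min
Fri: 07:05–12:40 = 5 h 35 min; less 60 min break → 4 h 35 min
Sat: 08:04–15:00 = 6 h 56 min; less 60 min break → 5 h 56 min
Sun: 10:40–20:15 = 9 h 35 min; less 60 min break → 8 h 35 min
Total: 5 h 56 min + 7 h 47 min + 4 h 35 min + 5 h 56 min + 8 h 35 min = 32 h 49 min.

32 h 49 min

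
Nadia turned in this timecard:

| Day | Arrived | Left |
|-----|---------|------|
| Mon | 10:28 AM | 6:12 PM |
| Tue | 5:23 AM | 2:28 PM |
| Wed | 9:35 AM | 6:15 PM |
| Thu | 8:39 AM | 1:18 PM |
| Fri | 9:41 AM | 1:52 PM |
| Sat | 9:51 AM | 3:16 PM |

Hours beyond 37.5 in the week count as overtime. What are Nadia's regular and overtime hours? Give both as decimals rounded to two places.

Regular 37.50 hours, overtime 2.23 hours

Mon: 10:28 AM–6:12 PM = 7 h 44 min
Tue: 5:23 AM–2:28 PM = 9 h 5 min
Wed: 9:35 AM–6:15 PM = 8 h 40 min
Thu: 8:39 AM–1:18 PM = 4 h 39 min
Fri: 9:41 AM–1:52 PM = 4 h 11 min
Sat: 9:51 AM–3:16 PM = 5 h 25 min
Total worked: 39 h 44 min = 39.73 h.
Threshold 37.5 h → overtime 2 h 14 min, regular 37 h 30 min.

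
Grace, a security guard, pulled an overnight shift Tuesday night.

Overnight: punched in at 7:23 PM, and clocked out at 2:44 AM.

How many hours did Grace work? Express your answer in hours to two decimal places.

7.35 hours

Overnight: 7:23 PM → midnight = 4 h 37 min; midnight → 2:44 AM = 2 h 44 min; span 7 h 21 min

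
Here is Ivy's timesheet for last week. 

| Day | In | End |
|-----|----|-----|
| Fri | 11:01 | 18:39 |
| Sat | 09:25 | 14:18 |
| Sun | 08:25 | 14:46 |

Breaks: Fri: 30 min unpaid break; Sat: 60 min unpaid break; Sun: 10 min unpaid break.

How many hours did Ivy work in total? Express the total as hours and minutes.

17 h 12 min

Fri: 11:01–18:39 = 7 h 38 min; less 30 min break → 7 h 8 min
Sat: 09:25–14:18 = 4 h 53 min; less 60 min break → 3 h 53 min
Sun: 08:25–14:46 = 6 h 21 min; less 10 min break → 6 h 11 min
Total: 7 h 8 min + 3 h 53 min + 6 h 11 min = 17 h 12 min.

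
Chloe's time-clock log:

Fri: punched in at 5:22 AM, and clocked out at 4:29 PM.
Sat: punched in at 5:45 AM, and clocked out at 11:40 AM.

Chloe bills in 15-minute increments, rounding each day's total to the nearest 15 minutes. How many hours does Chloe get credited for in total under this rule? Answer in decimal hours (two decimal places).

Fri: 5:22 AM–4:29 PM = 11 h 7 min → rounds to 11 h 0 min
Sat: 5:45 AM–11:40 AM = 5 h 55 min → rounds to 6 h 0 min
Total credited: 17 h 0 min.

17.00 hours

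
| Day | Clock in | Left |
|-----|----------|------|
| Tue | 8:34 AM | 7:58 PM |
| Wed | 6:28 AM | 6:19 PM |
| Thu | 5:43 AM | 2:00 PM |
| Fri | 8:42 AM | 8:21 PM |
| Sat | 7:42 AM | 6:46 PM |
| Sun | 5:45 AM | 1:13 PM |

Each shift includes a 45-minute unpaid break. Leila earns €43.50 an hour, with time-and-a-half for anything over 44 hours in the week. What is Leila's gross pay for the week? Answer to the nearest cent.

€2776.39

Tue: 8:34 AM–7:58 PM = 11 h 24 min; less 45 min break → 10 h 39 min
Wed: 6:28 AM–6:19 PM = 11 h 51 min; less 45 min break → 11 h 6 min
Thu: 5:43 AM–2:00 PM = 8 h 17 min; less 45 min break → 7 h 32 min
Fri: 8:42 AM–8:21 PM = 11 h 39 min; less 45 min break → 10 h 54 min
Sat: 7:42 AM–6:46 PM = 11 h 4 min; less 45 min break → 10 h 19 min
Sun: 5:45 AM–1:13 PM = 7 h 28 min; less 45 min break → 6 h 43 min
Total worked: 57 h 13 min = 3433 min.
Regular 44 h 0 min = 2640 min at €43.50/h; overtime 13 h 13 min = 793 min at €65.25/h.
Pay = (2640 × €43.50 + 793 × €65.25) ÷ 60 = €2776.39.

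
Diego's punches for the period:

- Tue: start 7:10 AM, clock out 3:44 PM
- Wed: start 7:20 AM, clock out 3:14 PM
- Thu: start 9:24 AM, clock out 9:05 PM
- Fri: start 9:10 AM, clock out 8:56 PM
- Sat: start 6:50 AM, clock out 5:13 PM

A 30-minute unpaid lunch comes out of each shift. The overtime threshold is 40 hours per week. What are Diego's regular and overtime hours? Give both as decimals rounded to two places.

Tue: 7:10 AM–3:44 PM = 8 h 34 min; less 30 min break → 8 h 4 min
Wed: 7:20 AM–3:14 PM = 7 h 54 min; less 30 min break → 7 h 24 min
Thu: 9:24 AM–9:05 PM = 11 h 41 min; less 30 min break → 11 h 11 min
Fri: 9:10 AM–8:56 PM = 11 h 46 min; less 30 min break → 11 h 16 min
Sat: 6:50 AM–5:13 PM = 10 h 23 min; less 30 min break → 9 h 53 min
Total worked: 47 h 48 min = 47.80 h.
Threshold 40 h → overtime 7 h 48 min, regular 40 h 0 min.

Regular 40.00 hours, overtime 7.80 hours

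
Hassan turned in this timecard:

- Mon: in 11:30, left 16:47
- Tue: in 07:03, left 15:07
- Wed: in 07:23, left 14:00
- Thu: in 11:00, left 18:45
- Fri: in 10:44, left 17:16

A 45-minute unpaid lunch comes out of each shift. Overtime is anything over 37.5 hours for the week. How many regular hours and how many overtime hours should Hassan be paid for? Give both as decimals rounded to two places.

Mon: 11:30–16:47 = 5 h 17 min; less 45 min break → 4 h 32 min
Tue: 07:03–15:07 = 8 h 4 min; less 45 min break → 7 h 19 min
Wed: 07:23–14:00 = 6 h 37 min; less 45 min break → 5 h 52 min
Thu: 11:00–18:45 = 7 h 45 min; less 45 min break → 7 h 0 min
Fri: 10:44–17:16 = 6 h 32 min; less 45 min break → 5 h 47 min
Total worked: 30 h 30 min = 30.50 h.
Threshold 37.5 h → overtime 0 h 0 min, regular 30 h 30 min.

Regular 30.50 hours, overtime 0.00 hours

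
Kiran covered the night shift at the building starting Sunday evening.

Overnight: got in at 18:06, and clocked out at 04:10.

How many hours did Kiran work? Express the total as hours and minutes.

Overnight: 18:06 → midnight = 5 h 54 min; midnight → 04:10 = 4 h 10 min; span 10 h 4 min

10 h 4 min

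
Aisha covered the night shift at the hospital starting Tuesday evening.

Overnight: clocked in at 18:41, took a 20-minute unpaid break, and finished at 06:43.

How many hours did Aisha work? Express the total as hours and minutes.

Overnight: 18:41 → midnight = 5 h 19 min; midnight → 06:43 = 6 h 43 min; span 12 h 2 min; less 20 min break → 11 h 42 min

11 h 42 min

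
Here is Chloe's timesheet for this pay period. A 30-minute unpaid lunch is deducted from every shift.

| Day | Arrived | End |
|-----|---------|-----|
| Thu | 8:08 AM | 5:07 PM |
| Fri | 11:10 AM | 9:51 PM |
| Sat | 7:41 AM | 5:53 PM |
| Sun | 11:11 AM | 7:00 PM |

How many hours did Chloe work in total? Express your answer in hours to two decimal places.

35.68 hours

Thu: 8:08 AM–5:07 PM = 8 h 59 min; less 30 min break → 8 h 29 min
Fri: 11:10 AM–9:51 PM = 10 h 41 min; less 30 min break → 10 h 11 min
Sat: 7:41 AM–5:53 PM = 10 h 12 min; less 30 min break → 9 h 42 min
Sun: 11:11 AM–7:00 PM = 7 h 49 min; less 30 min break → 7 h 19 min
Total: 8 h 29 min + 10 h 11 min + 9 h 42 min + 7 h 19 min = 35 h 41 min.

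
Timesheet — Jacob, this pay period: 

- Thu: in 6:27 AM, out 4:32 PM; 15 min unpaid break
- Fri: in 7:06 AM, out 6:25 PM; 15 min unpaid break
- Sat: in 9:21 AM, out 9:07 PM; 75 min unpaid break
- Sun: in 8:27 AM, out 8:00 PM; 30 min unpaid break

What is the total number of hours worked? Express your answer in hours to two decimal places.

42.47 hours

Thu: 6:27 AM–4:32 PM = 10 h 5 min; less 15 min break → 9 h 50 min
Fri: 7:06 AM–6:25 PM = 11 h 19 min; less 15 min break → 11 h 4 min
Sat: 9:21 AM–9:07 PM = 11 h 46 min; less 75 min break → 10 h 31 min
Sun: 8:27 AM–8:00 PM = 11 h 33 min; less 30 min break → 11 h 3 min
Total: 9 h 50 min + 11 h 4 min + 10 h 31 min + 11 h 3 min = 42 h 28 min.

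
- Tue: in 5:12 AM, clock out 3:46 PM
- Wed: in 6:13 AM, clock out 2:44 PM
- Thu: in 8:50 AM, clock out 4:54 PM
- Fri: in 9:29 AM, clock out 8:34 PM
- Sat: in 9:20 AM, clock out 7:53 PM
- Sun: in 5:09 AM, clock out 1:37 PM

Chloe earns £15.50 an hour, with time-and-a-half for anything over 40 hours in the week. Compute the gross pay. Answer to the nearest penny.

Tue: 5:12 AM–3:46 PM = 10 h 34 min
Wed: 6:13 AM–2:44 PM = 8 h 31 min
Thu: 8:50 AM–4:54 PM = 8 h 4 min
Fri: 9:29 AM–8:34 PM = 11 h 5 min
Sat: 9:20 AM–7:53 PM = 10 h 33 min
Sun: 5:09 AM–1:37 PM = 8 h 28 min
Total worked: 57 h 15 min = 3435 min.
Regular 40 h 0 min = 2400 min at £15.50/h; overtime 17 h 15 min = 1035 min at £23.25/h.
Pay = (2400 × £15.50 + 1035 × £23.25) ÷ 60 = £1021.06.

£1021.06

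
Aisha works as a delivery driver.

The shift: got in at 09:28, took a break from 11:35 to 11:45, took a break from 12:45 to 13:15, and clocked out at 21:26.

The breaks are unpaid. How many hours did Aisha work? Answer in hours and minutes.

11 h 18 min

The shift: 09:28–21:26 = 11 h 58 min; less 40 min break → 11 h 18 min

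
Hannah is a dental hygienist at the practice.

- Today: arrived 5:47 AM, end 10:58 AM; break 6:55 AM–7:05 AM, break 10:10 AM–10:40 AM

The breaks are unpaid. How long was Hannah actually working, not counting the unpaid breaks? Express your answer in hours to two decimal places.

4.52 hours

Today: 5:47 AM–10:58 AM = 5 h 11 min; less 40 min break → 4 h 31 min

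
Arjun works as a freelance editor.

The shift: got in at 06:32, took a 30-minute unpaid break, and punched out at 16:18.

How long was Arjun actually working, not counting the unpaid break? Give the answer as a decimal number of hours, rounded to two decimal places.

The shift: 06:32–16:18 = 9 h 46 min; less 30 min break → 9 h 16 min

9.27 hours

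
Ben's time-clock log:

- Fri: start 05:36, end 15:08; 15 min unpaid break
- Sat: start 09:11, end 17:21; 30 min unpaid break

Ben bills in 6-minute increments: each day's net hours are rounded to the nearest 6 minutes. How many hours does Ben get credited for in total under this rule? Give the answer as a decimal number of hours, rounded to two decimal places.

Fri: 05:36–15:08 = 9 h 32 min − 15 min = 9 h 17 min → rounds to 9 h 18 min
Sat: 09:11–17:21 = 8 h 10 min − 30 min = 7 h 40 min → rounds to 7 h 42 min
Total credited: 17 h 0 min.

17.00 hours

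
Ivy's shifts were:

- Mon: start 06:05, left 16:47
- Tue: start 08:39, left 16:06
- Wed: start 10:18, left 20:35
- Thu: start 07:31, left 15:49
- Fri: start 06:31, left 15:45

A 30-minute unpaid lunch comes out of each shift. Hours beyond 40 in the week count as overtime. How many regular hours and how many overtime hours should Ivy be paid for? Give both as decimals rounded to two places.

Mon: 06:05–16:47 = 10 h 42 min; less 30 min break → 10 h 12 min
Tue: 08:39–16:06 = 7 h 27 min; less 30 min break → 6 h 57 min
Wed: 10:18–20:35 = 10 h 17 min; less 30 min break → 9 h 47 min
Thu: 07:31–15:49 = 8 h 18 min; less 30 min break → 7 h 48 min
Fri: 06:31–15:45 = 9 h 14 min; less 30 min break → 8 h 44 min
Total worked: 43 h 28 min = 43.47 h.
Threshold 40 h → overtime 3 h 28 min, regular 40 h 0 min.

Regular 40.00 hours, overtime 3.47 hours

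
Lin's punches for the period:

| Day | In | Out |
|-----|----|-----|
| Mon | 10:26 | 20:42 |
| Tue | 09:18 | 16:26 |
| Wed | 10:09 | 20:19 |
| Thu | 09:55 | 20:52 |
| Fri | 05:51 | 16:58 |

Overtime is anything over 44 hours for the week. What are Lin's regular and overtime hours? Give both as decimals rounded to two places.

Mon: 10:26–20:42 = 10 h 16 min
Tue: 09:18–16:26 = 7 h 8 min
Wed: 10:09–20:19 = 10 h 10 min
Thu: 09:55–20:52 = 10 h 57 min
Fri: 05:51–16:58 = 11 h 7 min
Total worked: 49 h 38 min = 49.63 h.
Threshold 44 h → overtime 5 h 38 min, regular 44 h 0 min.

Regular 44.00 hours, overtime 5.63 hours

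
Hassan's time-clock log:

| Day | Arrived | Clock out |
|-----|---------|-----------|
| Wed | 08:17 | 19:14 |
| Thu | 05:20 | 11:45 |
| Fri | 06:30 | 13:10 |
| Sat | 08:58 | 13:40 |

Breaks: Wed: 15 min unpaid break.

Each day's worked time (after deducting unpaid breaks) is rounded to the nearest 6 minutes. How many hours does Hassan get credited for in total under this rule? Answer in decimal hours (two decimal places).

Wed: 08:17–19:14 = 10 h 57 min − 15 min = 10 h 42 min → rounds to 10 h 42 min
Thu: 05:20–11:45 = 6 h 25 min → rounds to 6 h 24 min
Fri: 06:30–13:10 = 6 h 40 min → rounds to 6 h 42 min
Sat: 08:58–13:40 = 4 h 42 min → rounds to 4 h 42 min
Total credited: 28 h 30 min.

28.50 hours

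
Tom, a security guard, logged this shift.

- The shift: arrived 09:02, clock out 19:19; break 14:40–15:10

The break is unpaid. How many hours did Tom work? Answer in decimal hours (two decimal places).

9.78 hours

The shift: 09:02–19:19 = 10 h 17 min; less 30 min break → 9 h 47 min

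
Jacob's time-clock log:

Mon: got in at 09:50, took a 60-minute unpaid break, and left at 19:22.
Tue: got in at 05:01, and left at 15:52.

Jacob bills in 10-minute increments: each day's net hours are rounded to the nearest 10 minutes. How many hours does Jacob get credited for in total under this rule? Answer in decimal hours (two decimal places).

19.33 hours

Mon: 09:50–19:22 = 9 h 32 min − 60 min = 8 h 32 min → rounds to 8 h 30 min
Tue: 05:01–15:52 = 10 h 51 min → rounds to 10 h 50 min
Total credited: 19 h 20 min.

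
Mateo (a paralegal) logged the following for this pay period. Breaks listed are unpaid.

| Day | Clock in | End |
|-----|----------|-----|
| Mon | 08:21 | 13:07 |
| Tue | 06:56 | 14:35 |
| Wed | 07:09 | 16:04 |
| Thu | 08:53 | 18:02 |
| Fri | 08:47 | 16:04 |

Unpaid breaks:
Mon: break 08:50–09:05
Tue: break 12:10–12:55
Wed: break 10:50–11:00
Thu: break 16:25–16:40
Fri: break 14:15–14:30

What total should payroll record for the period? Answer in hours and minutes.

Mon: 08:21–13:07 = 4 h 46 min; less 15 min break → 4 h 31 min
Tue: 06:56–14:35 = 7 h 39 min; less 45 min break → 6 h 54 min
Wed: 07:09–16:04 = 8 h 55 min; less 10 min break → 8 h 45 min
Thu: 08:53–18:02 = 9 h 9 min; less 15 min break → 8 h 54 min
Fri: 08:47–16:04 = 7 h 17 min; less 15 min break → 7 h 2 min
Total: 4 h 31 min + 6 h 54 min + 8 h 45 min + 8 h 54 min + 7 h 2 min = 36 h 6 min.

36 h 6 min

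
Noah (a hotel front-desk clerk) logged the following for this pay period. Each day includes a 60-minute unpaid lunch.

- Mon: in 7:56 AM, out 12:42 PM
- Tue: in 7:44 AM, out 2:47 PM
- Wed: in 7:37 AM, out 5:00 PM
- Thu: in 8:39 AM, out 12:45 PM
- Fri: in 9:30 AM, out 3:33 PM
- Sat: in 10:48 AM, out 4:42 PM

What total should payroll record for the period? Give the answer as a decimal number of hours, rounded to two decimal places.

Mon: 7:56 AM–12:42 PM = 4 h 46 min; less 60 min break → 3 h 46 min
Tue: 7:44 AM–2:47 PM = 7 h 3 min; less 60 min break → 6 h 3 min
Wed: 7:37 AM–5:00 PM = 9 h 23 min; less 60 min break → 8 h 23 min
Thu: 8:39 AM–12:45 PM = 4 h 6 min; less 60 min break → 3 h 6 min
Fri: 9:30 AM–3:33 PM = 6 h 3 min; less 60 min break → 5 h 3 min
Sat: 10:48 AM–4:42 PM = 5 h 54 min; less 60 min break → 4 h 54 min
Total: 3 h 46 min + 6 h 3 min + 8 h 23 min + 3 h 6 min + 5 h 3 min + 4 h 54 min = 31 h 15 min.

31.25 hours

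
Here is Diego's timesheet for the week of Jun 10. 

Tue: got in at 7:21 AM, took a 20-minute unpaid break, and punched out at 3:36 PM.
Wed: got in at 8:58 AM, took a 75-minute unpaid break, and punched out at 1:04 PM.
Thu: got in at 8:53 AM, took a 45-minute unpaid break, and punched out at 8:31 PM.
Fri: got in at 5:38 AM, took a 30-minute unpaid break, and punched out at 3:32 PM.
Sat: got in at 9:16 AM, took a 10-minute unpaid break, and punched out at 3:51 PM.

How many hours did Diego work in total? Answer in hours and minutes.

Tue: 7:21 AM–3:36 PM = 8 h 15 min; less 20 min break → 7 h 55 min
Wed: 8:58 AM–1:04 PM = 4 h 6 min; less 75 min break → 2 h 51 min
Thu: 8:53 AM–8:31 PM = 11 h 38 min; less 45 min break → 10 h 53 min
Fri: 5:38 AM–3:32 PM = 9 h 54 min; less 30 min break → 9 h 24 min
Sat: 9:16 AM–3:51 PM = 6 h 35 min; less 10 min break → 6 h 25 min
Total: 7 h 55 min + 2 h 51 min + 10 h 53 min + 9 h 24 min + 6 h 25 min = 37 h 28 min.

37 h 28 min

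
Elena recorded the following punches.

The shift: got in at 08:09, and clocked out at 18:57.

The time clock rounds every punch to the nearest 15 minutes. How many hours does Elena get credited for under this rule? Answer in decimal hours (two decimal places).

The shift: in 08:09→08:15, out 18:57→19:00; 10 h 45 min

10.75 hours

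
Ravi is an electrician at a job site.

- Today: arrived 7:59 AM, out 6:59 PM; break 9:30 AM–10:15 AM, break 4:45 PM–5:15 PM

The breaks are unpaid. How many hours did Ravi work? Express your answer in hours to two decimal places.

Today: 7:59 AM–6:59 PM = 11 h 0 min; less 75 min break → 9 h 45 min

9.75 hours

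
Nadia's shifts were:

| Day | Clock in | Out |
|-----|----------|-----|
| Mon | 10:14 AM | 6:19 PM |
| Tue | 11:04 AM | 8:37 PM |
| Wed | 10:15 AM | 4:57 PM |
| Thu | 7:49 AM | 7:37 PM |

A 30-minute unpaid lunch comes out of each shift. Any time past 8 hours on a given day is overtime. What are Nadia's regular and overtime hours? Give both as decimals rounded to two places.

Mon: 10:14 AM–6:19 PM = 8 h 5 min; less 30 min break → 7 h 35 min
Tue: 11:04 AM–8:37 PM = 9 h 33 min; less 30 min break → 9 h 3 min
Wed: 10:15 AM–4:57 PM = 6 h 42 min; less 30 min break → 6 h 12 min
Thu: 7:49 AM–7:37 PM = 11 h 48 min; less 30 min break → 11 h 18 min
Mon reg 7 h 35 min / OT 0 h 0 min; Tue reg 8 h 0 min / OT 1 h 3 min; Wed reg 6 h 12 min / OT 0 h 0 min; Thu reg 8 h 0 min / OT 3 h 18 min.
Totals: regular 29 h 47 min, overtime 4 h 21 min.

Regular 29.78 hours, overtime 4.35 hours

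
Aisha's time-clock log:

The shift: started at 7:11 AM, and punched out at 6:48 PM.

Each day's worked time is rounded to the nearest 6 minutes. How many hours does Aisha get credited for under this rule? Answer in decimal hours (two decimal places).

11.60 hours

The shift: 7:11 AM–6:48 PM = 11 h 37 min → rounds to 11 h 36 min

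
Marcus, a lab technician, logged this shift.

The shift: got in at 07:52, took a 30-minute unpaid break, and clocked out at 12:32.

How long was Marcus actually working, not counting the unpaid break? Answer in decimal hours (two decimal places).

The shift: 07:52–12:32 = 4 h 40 min; less 30 min break → 4 h 10 min

4.17 hours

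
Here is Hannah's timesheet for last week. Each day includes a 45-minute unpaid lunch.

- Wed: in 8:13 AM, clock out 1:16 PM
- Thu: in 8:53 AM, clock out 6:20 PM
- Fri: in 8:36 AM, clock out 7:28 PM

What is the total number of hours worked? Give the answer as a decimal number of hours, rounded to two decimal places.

Wed: 8:13 AM–1:16 PM = 5 h 3 min; less 45 min break → 4 h 18 min
Thu: 8:53 AM–6:20 PM = 9 h 27 min; less 45 min break → 8 h 42 min
Fri: 8:36 AM–7:28 PM = 10 h 52 min; less 45 min break → 10 h 7 min
Total: 4 h 18 min + 8 h 42 min + 10 h 7 min = 23 h 7 min.

23.12 hours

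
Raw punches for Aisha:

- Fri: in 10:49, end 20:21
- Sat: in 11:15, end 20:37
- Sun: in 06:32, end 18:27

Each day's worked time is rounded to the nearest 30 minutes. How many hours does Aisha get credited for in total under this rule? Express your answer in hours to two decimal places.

Fri: 10:49–20:21 = 9 h 32 min → rounds to 9 h 30 min
Sat: 11:15–20:37 = 9 h 22 min → rounds to 9 h 30 min
Sun: 06:32–18:27 = 11 h 55 min → rounds to 12 h 0 min
Total credited: 31 h 0 min.

31.00 hours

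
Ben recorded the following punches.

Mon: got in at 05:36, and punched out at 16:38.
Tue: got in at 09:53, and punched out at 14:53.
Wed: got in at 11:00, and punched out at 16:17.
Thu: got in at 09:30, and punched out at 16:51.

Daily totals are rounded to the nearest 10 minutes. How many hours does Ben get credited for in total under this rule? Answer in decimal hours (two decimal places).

Mon: 05:36–16:38 = 11 h 2 min → rounds to 11 h 0 min
Tue: 09:53–14:53 = 5 h 0 min → rounds to 5 h 0 min
Wed: 11:00–16:17 = 5 h 17 min → rounds to 5 h 20 min
Thu: 09:30–16:51 = 7 h 21 min → rounds to 7 h 20 min
Total credited: 28 h 40 min.

28.67 hours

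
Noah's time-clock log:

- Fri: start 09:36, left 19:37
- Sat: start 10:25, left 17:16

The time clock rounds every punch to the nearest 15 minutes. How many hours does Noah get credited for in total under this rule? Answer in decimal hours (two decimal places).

16.75 hours

Fri: in 09:36→09:30, out 19:37→19:30; 10 h 0 min
Sat: in 10:25→10:30, out 17:16→17:15; 6 h 45 min
Total credited: 16 h 45 min.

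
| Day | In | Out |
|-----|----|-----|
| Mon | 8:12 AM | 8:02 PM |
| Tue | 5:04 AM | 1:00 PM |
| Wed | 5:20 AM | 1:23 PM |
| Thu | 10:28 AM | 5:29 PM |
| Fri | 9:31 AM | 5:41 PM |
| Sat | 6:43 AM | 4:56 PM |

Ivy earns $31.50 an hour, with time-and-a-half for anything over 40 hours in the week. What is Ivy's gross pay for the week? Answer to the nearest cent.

Mon: 8:12 AM–8:02 PM = 11 h 50 min
Tue: 5:04 AM–1:00 PM = 7 h 56 min
Wed: 5:20 AM–1:23 PM = 8 h 3 min
Thu: 10:28 AM–5:29 PM = 7 h 1 min
Fri: 9:31 AM–5:41 PM = 8 h 10 min
Sat: 6:43 AM–4:56 PM = 10 h 13 min
Total worked: 53 h 13 min = 3193 min.
Regular 40 h 0 min = 2400 min at $31.50/h; overtime 13 h 13 min = 793 min at $47.25/h.
Pay = (2400 × $31.50 + 793 × $47.25) ÷ 60 = $1884.49.

$1884.49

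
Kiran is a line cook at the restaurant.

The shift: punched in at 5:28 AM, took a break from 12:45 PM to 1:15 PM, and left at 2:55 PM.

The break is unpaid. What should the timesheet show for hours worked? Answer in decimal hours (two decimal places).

The shift: 5:28 AM–2:55 PM = 9 h 27 min; less 30 min break → 8 h 57 min

8.95 hours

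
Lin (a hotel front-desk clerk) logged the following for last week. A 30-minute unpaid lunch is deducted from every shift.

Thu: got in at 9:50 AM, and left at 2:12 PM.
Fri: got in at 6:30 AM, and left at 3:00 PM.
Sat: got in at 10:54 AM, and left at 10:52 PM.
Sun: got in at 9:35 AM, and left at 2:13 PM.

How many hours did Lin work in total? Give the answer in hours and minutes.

27 h 28 min

Thu: 9:50 AM–2:12 PM = 4 h 22 min; less 30 min break → 3 h 52 min
Fri: 6:30 AM–3:00 PM = 8 h 30 min; less 30 min break → 8 h 0 min
Sat: 10:54 AM–10:52 PM = 11 h 58 min; less 30 min break → 11 h 28 min
Sun: 9:35 AM–2:13 PM = 4 h 38 min; less 30 min break → 4 h 8 min
Total: 3 h 52 min + 8 h 0 min + 11 h 28 min + 4 h 8 min = 27 h 28 min.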